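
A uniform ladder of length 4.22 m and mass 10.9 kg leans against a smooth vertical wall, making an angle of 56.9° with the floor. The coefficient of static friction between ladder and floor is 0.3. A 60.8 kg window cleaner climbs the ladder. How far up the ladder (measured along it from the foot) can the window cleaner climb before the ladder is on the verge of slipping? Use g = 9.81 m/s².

Choose the foot of the ladder as the axis so the floor normal and friction both act there and drop out.
Ladder weight 10.9×9.81 = 106.9 N acts at 2.11 m along the ladder; its horizontal arm is 2.11·cos56.9° = 1.152 m → τ = 123.1 N·m clockwise.
Window cleaner weight 60.8×9.81 = 596.4 N at distance d → arm d·cos56.9° → τ = 596.4·d·0.5461 clockwise.
Wall normal N at the top has arm L sinθ = 3.535 m counterclockwise, so Στ = 0 gives N·3.535 = 123.1 + 325.7·d.
ΣFy = 0 ⇒ N_floor = 703.3 N, so the maximum friction is μ_s·N_floor = 0.3×703.3 = 211 N. ΣFx = 0 ⇒ N_wall = f, so at the slipping point N = 211 N.
Substituting: 211×3.535 = 123.1 + 325.7·d ⇒ d = (745.9 − 123.1) / 325.7 = 1.91 m.

d ≈ 1.91 m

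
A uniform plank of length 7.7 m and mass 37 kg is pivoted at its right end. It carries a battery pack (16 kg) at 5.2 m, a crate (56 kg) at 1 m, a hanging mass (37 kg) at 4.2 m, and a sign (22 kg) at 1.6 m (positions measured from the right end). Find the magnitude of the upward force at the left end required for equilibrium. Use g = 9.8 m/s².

Sum moments about the right end (the unknown pivot reaction has zero arm there).
Beam weight: 37 × 9.8 = 362.6 N down at 3.85 m → arm 3.85 m, τ = 362.6 × 3.85 = 1396 N·m counterclockwise.
Battery pack: 16 × 9.8 = 156.8 N down at 5.2 m → arm 5.2 m, τ = 156.8 × 5.2 = 815.4 N·m counterclockwise.
Crate: 56 × 9.8 = 548.8 N down at 1 m → arm 1 m, τ = 548.8 × 1 = 548.8 N·m counterclockwise.
Hanging mass: 37 × 9.8 = 362.6 N down at 4.2 m → arm 4.2 m, τ = 362.6 × 4.2 = 1523 N·m counterclockwise.
Sign: 22 × 9.8 = 215.6 N down at 1.6 m → arm 1.6 m, τ = 215.6 × 1.6 = 345 N·m counterclockwise.
Net moment of the loads = 4628 N·m counterclockwise.
The upward force F acts at the left end, arm 7.7 m, giving F × 7.7 clockwise.
For rotational equilibrium, F × 7.7 = 4628, so F = 4628 / 7.7 = 601 N.

F ≈ 601 N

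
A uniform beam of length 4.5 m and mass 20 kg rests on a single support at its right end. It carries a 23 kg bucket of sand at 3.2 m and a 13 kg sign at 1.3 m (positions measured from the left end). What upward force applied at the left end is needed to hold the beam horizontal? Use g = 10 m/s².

F ≈ 259 N

About the right end:
Beam weight: 20 × 10 = 200 N down at 2.25 m → arm 2.25 m, τ = 200 × 2.25 = 450 N·m counterclockwise.
Bucket of sand: 23 × 10 = 230 N down at 3.2 m → arm 1.3 m, τ = 230 × 1.3 = 299 N·m counterclockwise.
Sign: 13 × 10 = 130 N down at 1.3 m → arm 3.2 m, τ = 130 × 3.2 = 416 N·m counterclockwise.
Net moment of the loads = 1165 N·m counterclockwise.
The upward force F acts at the left end, arm 4.5 m, giving F × 4.5 clockwise.
Setting net torque to zero: F × 4.5 = 1165 → F = 1165 / 4.5 = 259 N.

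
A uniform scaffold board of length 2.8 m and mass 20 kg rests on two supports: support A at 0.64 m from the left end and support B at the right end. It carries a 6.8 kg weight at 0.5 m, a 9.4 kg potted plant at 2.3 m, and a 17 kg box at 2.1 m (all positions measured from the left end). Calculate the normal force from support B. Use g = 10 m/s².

Sum moments about support A (its reaction then has zero moment arm).
Beam weight: 20 × 10 = 200 N down at 1.4 m → arm 0.76 m, τ = 200 × 0.76 = 152 N·m clockwise.
Weight: 6.8 × 10 = 68 N down at 0.5 m → arm 0.14 m, τ = 68 × 0.14 = 9.52 N·m counterclockwise.
Potted plant: 9.4 × 10 = 94 N down at 2.3 m → arm 1.66 m, τ = 94 × 1.66 = 156 N·m clockwise.
Box: 17 × 10 = 170 N down at 2.1 m → arm 1.46 m, τ = 170 × 1.46 = 248.2 N·m clockwise.
Net load moment about support A = 546.7 N·m clockwise.
Reaction R at support B is upward at 2.8 m, arm 2.16 m → moment R × 2.16 counterclockwise.
Setting net torque to zero: R × 2.16 = 546.7 → R = 253 N.

R_B ≈ 253 N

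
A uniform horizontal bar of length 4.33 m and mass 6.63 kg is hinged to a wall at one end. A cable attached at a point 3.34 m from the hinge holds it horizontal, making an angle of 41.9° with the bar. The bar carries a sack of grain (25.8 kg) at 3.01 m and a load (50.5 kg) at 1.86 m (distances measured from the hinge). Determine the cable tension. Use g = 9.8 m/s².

T ≈ 817 N

Take moments about the hinge.
Beam weight: 6.63 × 9.8 = 64.97 N down at 2.165 m → arm 2.165 m, τ = 64.97 × 2.165 = 140.7 N·m clockwise.
Sack of grain: 25.8 × 9.8 = 252.8 N down at 3.01 m → arm 3.01 m, τ = 252.8 × 3.01 = 760.9 N·m clockwise.
Load: 50.5 × 9.8 = 494.9 N down at 1.86 m → arm 1.86 m, τ = 494.9 × 1.86 = 920.5 N·m clockwise.
Total clockwise load moment = 1822 N·m.
The cable tension T acts at 3.34 m; only its component perpendicular to the bar, T sinθ, produces torque. sin 41.9° = 0.6678.
Στ = 0 ⇒ T × 3.34 × 0.6678 = 1822 ⇒ T = 1822 / 2.23 = 817 N.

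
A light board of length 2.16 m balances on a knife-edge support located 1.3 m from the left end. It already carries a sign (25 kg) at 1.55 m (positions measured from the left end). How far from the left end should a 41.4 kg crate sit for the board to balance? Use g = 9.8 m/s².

x ≈ 1.15 m from the left end

About the knife-edge support (at 1.3 m from the left end):
Sign: 25 × 9.8 = 245 N down at 1.55 m → arm 0.25 m, τ = 245 × 0.25 = 61.25 N·m clockwise.
Net moment of existing loads = 61.25 N·m clockwise.
The crate weighs 41.4 × 9.8 = 405.7 N and must supply an equal counterclockwise moment, so its lever arm about the knife-edge support is 61.25 / 405.7 = 0.151 m.
That puts it at 1.3 − 0.151 = 1.15 m from the left end.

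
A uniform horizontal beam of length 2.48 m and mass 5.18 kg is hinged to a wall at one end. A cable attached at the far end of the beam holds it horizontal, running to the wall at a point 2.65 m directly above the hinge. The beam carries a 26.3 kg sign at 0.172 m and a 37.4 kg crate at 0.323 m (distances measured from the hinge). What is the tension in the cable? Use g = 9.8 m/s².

Take moments about the hinge.
Beam weight: 5.18 × 9.8 = 50.76 N down at 1.24 m → arm 1.24 m, τ = 50.76 × 1.24 = 62.94 N·m clockwise.
Sign: 26.3 × 9.8 = 257.7 N down at 0.172 m → arm 0.172 m, τ = 257.7 × 0.172 = 44.32 N·m clockwise.
Crate: 37.4 × 9.8 = 366.5 N down at 0.323 m → arm 0.323 m, τ = 366.5 × 0.323 = 118.4 N·m clockwise.
Total clockwise load moment = 225.7 N·m.
The cable tension T acts at 2.48 m; only its component perpendicular to the beam, T sinθ, produces torque. sinθ = h/√(h²+d²) = 2.65/√(2.65²+2.48²) = 0.7301.
For rotational equilibrium, T × 2.48 × 0.7301 = 225.7, so T = 225.7 / 1.811 = 125 N.

T ≈ 125 N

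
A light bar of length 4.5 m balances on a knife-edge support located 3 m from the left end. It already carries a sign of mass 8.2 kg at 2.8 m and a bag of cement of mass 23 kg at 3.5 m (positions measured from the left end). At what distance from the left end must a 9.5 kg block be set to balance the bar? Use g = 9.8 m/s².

Choose the knife-edge support (at 3 m from the left end) as the axis so the support reaction has zero arm there.
Sign: 8.2 × 9.8 = 80.36 N down at 2.8 m → arm 0.2 m, τ = 80.36 × 0.2 = 16.07 N·m counterclockwise.
Bag of cement: 23 × 9.8 = 225.4 N down at 3.5 m → arm 0.5 m, τ = 225.4 × 0.5 = 112.7 N·m clockwise.
Net moment of existing loads = 96.63 N·m clockwise.
The block weighs 9.5 × 9.8 = 93.1 N and must supply an equal counterclockwise moment, so its lever arm about the knife-edge support is 96.63 / 93.1 = 1.04 m.
That puts it at 3 − 1.04 = 1.96 m from the left end.

x ≈ 1.96 m from the left end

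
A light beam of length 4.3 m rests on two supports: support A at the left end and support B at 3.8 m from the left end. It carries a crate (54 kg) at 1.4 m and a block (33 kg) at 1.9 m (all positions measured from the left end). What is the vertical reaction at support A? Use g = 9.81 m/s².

R_A ≈ 496 N

Sum moments about support B (its reaction then has zero moment arm).
Crate: 54 × 9.81 = 529.7 N down at 1.4 m → arm 2.4 m, τ = 529.7 × 2.4 = 1271 N·m counterclockwise.
Block: 33 × 9.81 = 323.7 N down at 1.9 m → arm 1.9 m, τ = 323.7 × 1.9 = 615 N·m counterclockwise.
Net load moment about support B = 1886 N·m counterclockwise.
Reaction R at support A is upward at 0 m, arm 3.8 m → moment R × 3.8 clockwise.
Setting net torque to zero: R × 3.8 = 1886 → R = 496 N.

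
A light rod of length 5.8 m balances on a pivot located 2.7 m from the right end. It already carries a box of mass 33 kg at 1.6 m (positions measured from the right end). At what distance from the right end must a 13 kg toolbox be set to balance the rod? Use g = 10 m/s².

x ≈ 5.49 m from the right end

About the pivot (at 2.7 m from the right end):
Box: 33 × 10 = 330 N down at 1.6 m → arm 1.1 m, τ = 330 × 1.1 = 363 N·m clockwise.
Net moment of existing loads = 363 N·m clockwise.
The toolbox weighs 13 × 10 = 130 N and must supply an equal counterclockwise moment, so its lever arm about the pivot is 363 / 130 = 2.79 m.
That puts it at 2.7 + 2.79 = 5.49 m from the right end.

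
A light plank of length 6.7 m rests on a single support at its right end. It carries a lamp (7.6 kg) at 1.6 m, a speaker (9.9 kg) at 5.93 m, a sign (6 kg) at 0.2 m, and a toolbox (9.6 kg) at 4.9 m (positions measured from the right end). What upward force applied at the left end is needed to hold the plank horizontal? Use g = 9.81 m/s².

Take moments about the right end.
Lamp: 7.6 × 9.81 = 74.56 N down at 1.6 m → arm 1.6 m, τ = 74.56 × 1.6 = 119.3 N·m counterclockwise.
Speaker: 9.9 × 9.81 = 97.12 N down at 5.93 m → arm 5.93 m, τ = 97.12 × 5.93 = 575.9 N·m counterclockwise.
Sign: 6 × 9.81 = 58.86 N down at 0.2 m → arm 0.2 m, τ = 58.86 × 0.2 = 11.77 N·m counterclockwise.
Toolbox: 9.6 × 9.81 = 94.18 N down at 4.9 m → arm 4.9 m, τ = 94.18 × 4.9 = 461.5 N·m counterclockwise.
Net moment of the loads = 1168 N·m counterclockwise.
The upward force F acts at the left end, arm 6.7 m, giving F × 6.7 clockwise.
For rotational equilibrium, F × 6.7 = 1168, so F = 1168 / 6.7 = 174 N.

F ≈ 174 N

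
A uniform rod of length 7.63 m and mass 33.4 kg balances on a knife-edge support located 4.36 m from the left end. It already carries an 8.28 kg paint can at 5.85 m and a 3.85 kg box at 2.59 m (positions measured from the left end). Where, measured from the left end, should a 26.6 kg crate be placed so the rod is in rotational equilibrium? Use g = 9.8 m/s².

x ≈ 4.84 m from the left end

Choose the knife-edge support (at 4.36 m from the left end) as the axis so the support reaction has zero arm there.
Beam weight: 33.4 × 9.8 = 327.3 N down at 3.815 m → arm 0.545 m, τ = 327.3 × 0.545 = 178.4 N·m counterclockwise.
Paint can: 8.28 × 9.8 = 81.14 N down at 5.85 m → arm 1.49 m, τ = 81.14 × 1.49 = 120.9 N·m clockwise.
Box: 3.85 × 9.8 = 37.73 N down at 2.59 m → arm 1.77 m, τ = 37.73 × 1.77 = 66.78 N·m counterclockwise.
Net moment of existing loads = 124.3 N·m counterclockwise.
The crate weighs 26.6 × 9.8 = 260.7 N and must supply an equal clockwise moment, so its lever arm about the knife-edge support is 124.3 / 260.7 = 0.477 m.
That puts it at 4.36 + 0.477 = 4.84 m from the left end.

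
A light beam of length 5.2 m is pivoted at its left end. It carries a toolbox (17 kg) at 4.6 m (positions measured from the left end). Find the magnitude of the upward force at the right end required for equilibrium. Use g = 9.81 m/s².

Taking torques about the left end:
Toolbox: 17 × 9.81 = 166.8 N down at 4.6 m → arm 4.6 m, τ = 166.8 × 4.6 = 767.3 N·m clockwise.
Net moment of the loads = 767.3 N·m clockwise.
The upward force F acts at the right end, arm 5.2 m, giving F × 5.2 counterclockwise.
Balancing moments: F × 5.2 = 767.3, giving F = 767.3 / 5.2 = 148 N.

F ≈ 148 N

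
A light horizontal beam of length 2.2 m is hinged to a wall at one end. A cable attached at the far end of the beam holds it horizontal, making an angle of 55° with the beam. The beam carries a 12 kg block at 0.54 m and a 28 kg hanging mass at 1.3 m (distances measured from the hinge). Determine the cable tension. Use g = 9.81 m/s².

Choose the hinge as the axis so the unknown hinge reaction has zero arm there.
Block: 12 × 9.81 = 117.7 N down at 0.54 m → arm 0.54 m, τ = 117.7 × 0.54 = 63.56 N·m clockwise.
Hanging mass: 28 × 9.81 = 274.7 N down at 1.3 m → arm 1.3 m, τ = 274.7 × 1.3 = 357.1 N·m clockwise.
Total clockwise load moment = 420.7 N·m.
The cable tension T acts at 2.2 m; only its component perpendicular to the beam, T sinθ, produces torque. sin 55° = 0.8192.
Setting net torque to zero: T × 2.2 × 0.8192 = 420.7 → T = 420.7 / 1.802 = 233 N.

T ≈ 233 N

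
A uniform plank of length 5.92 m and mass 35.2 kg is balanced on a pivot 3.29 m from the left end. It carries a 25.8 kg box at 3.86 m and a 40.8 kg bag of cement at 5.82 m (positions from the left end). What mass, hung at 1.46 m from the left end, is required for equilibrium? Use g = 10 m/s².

Take moments about the pivot (at 3.29 m from the left end).
Beam weight: 35.2 × 10 = 352 N down at 2.96 m → arm 0.33 m, τ = 352 × 0.33 = 116.2 N·m counterclockwise.
Box: 25.8 × 10 = 258 N down at 3.86 m → arm 0.57 m, τ = 258 × 0.57 = 147.1 N·m clockwise.
Bag of cement: 40.8 × 10 = 408 N down at 5.82 m → arm 2.53 m, τ = 408 × 2.53 = 1032 N·m clockwise.
Net moment of known loads = 1063 N·m clockwise.
An unknown mass m at 1.46 m has arm 1.83 m; its moment is m·g·1.83 counterclockwise.
Setting net torque to zero: m × 10 × 1.83 = 1063 → m = 1063 / (10 × 1.83) = 58.1 kg.

m ≈ 58.1 kg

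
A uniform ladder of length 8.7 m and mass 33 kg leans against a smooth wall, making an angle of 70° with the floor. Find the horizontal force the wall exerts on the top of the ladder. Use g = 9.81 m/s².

Taking torques about the foot of the ladder:
Ladder weight 33×9.81 = 323.7 N acts at 4.35 m along the ladder; its horizontal arm is 4.35·cos70° = 1.488 m → τ = 481.7 N·m clockwise.
Wall normal N acts horizontally at the top; its moment arm is the height L sinθ = 8.7·sin70° = 8.175 m, counterclockwise.
Setting net torque to zero: N × 8.175 = 481.7 → N = 58.9 N.

N_wall ≈ 58.9 N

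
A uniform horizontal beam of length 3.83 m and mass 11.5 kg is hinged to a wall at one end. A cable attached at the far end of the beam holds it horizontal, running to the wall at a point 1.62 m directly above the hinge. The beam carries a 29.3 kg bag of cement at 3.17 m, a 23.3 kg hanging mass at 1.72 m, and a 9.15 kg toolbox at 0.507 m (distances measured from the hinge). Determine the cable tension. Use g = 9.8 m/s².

T ≈ 1050 N

Taking torques about the hinge:
Beam weight: 11.5 × 9.8 = 112.7 N down at 1.915 m → arm 1.915 m, τ = 112.7 × 1.915 = 215.8 N·m clockwise.
Bag of cement: 29.3 × 9.8 = 287.1 N down at 3.17 m → arm 3.17 m, τ = 287.1 × 3.17 = 910.1 N·m clockwise.
Hanging mass: 23.3 × 9.8 = 228.3 N down at 1.72 m → arm 1.72 m, τ = 228.3 × 1.72 = 392.7 N·m clockwise.
Toolbox: 9.15 × 9.8 = 89.67 N down at 0.507 m → arm 0.507 m, τ = 89.67 × 0.507 = 45.46 N·m clockwise.
Total clockwise load moment = 1564 N·m.
The cable tension T acts at 3.83 m; only its component perpendicular to the beam, T sinθ, produces torque. sinθ = h/√(h²+d²) = 1.62/√(1.62²+3.83²) = 0.3896.
Balancing moments: T × 3.83 × 0.3896 = 1564, giving T = 1564 / 1.492 = 1050 N.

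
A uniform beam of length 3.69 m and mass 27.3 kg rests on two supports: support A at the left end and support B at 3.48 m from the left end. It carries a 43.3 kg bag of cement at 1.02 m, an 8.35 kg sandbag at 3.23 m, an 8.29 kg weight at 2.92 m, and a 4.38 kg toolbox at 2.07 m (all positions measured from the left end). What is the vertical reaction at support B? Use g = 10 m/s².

Take moments about support A.
Beam weight: 27.3 × 10 = 273 N down at 1.845 m → arm 1.845 m, τ = 273 × 1.845 = 503.7 N·m clockwise.
Bag of cement: 43.3 × 10 = 433 N down at 1.02 m → arm 1.02 m, τ = 433 × 1.02 = 441.7 N·m clockwise.
Sandbag: 8.35 × 10 = 83.5 N down at 3.23 m → arm 3.23 m, τ = 83.5 × 3.23 = 269.7 N·m clockwise.
Weight: 8.29 × 10 = 82.9 N down at 2.92 m → arm 2.92 m, τ = 82.9 × 2.92 = 242.1 N·m clockwise.
Toolbox: 4.38 × 10 = 43.8 N down at 2.07 m → arm 2.07 m, τ = 43.8 × 2.07 = 90.67 N·m clockwise.
Net load moment about support A = 1548 N·m clockwise.
Reaction R at support B is upward at 3.48 m, arm 3.48 m → moment R × 3.48 counterclockwise.
Balancing moments: R × 3.48 = 1548, giving R = 445 N.

R_B ≈ 445 N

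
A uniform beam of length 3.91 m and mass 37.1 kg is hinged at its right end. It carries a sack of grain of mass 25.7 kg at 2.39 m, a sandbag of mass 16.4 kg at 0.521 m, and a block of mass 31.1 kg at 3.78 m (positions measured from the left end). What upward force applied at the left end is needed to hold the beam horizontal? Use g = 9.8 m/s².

Taking torques about the right end:
Beam weight: 37.1 × 9.8 = 363.6 N down at 1.955 m → arm 1.955 m, τ = 363.6 × 1.955 = 710.8 N·m counterclockwise.
Sack of grain: 25.7 × 9.8 = 251.9 N down at 2.39 m → arm 1.52 m, τ = 251.9 × 1.52 = 382.9 N·m counterclockwise.
Sandbag: 16.4 × 9.8 = 160.7 N down at 0.521 m → arm 3.389 m, τ = 160.7 × 3.389 = 544.6 N·m counterclockwise.
Block: 31.1 × 9.8 = 304.8 N down at 3.78 m → arm 0.13 m, τ = 304.8 × 0.13 = 39.62 N·m counterclockwise.
Net moment of the loads = 1678 N·m counterclockwise.
The upward force F acts at the left end, arm 3.91 m, giving F × 3.91 clockwise.
For rotational equilibrium, F × 3.91 = 1678, so F = 1678 / 3.91 = 429 N.

F ≈ 429 N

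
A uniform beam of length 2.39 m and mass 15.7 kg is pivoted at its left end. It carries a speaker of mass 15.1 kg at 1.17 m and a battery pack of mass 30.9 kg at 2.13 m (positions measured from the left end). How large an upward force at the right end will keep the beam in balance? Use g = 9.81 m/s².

F ≈ 420 N

Take moments about the left end.
Beam weight: 15.7 × 9.81 = 154 N down at 1.195 m → arm 1.195 m, τ = 154 × 1.195 = 184 N·m clockwise.
Speaker: 15.1 × 9.81 = 148.1 N down at 1.17 m → arm 1.17 m, τ = 148.1 × 1.17 = 173.3 N·m clockwise.
Battery pack: 30.9 × 9.81 = 303.1 N down at 2.13 m → arm 2.13 m, τ = 303.1 × 2.13 = 645.6 N·m clockwise.
Net moment of the loads = 1003 N·m clockwise.
The upward force F acts at the right end, arm 2.39 m, giving F × 2.39 counterclockwise.
Στ = 0 ⇒ F × 2.39 = 1003 ⇒ F = 1003 / 2.39 = 420 N.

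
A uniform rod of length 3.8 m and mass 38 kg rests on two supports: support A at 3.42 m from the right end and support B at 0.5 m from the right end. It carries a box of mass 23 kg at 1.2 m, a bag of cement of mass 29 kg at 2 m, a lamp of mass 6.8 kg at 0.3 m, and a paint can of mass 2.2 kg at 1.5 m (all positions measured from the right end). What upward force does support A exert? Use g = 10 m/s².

R_A ≈ 389 N

Sum moments about support B (its reaction then has zero moment arm).
Beam weight: 38 × 10 = 380 N down at 1.9 m → arm 1.4 m, τ = 380 × 1.4 = 532 N·m counterclockwise.
Box: 23 × 10 = 230 N down at 1.2 m → arm 0.7 m, τ = 230 × 0.7 = 161 N·m counterclockwise.
Bag of cement: 29 × 10 = 290 N down at 2 m → arm 1.5 m, τ = 290 × 1.5 = 435 N·m counterclockwise.
Lamp: 6.8 × 10 = 68 N down at 0.3 m → arm 0.2 m, τ = 68 × 0.2 = 13.6 N·m clockwise.
Paint can: 2.2 × 10 = 22 N down at 1.5 m → arm 1 m, τ = 22 × 1 = 22 N·m counterclockwise.
Net load moment about support B = 1136 N·m counterclockwise.
Reaction R at support A is upward at 3.42 m, arm 2.92 m → moment R × 2.92 clockwise.
Balancing moments: R × 2.92 = 1136, giving R = 389 N.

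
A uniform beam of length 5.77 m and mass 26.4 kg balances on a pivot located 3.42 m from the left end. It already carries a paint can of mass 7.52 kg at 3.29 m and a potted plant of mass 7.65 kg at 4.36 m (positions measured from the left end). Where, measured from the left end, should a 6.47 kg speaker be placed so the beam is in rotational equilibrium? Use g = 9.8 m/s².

Choose the pivot (at 3.42 m from the left end) as the axis so the support reaction has zero arm there.
Beam weight: 26.4 × 9.8 = 258.7 N down at 2.885 m → arm 0.535 m, τ = 258.7 × 0.535 = 138.4 N·m counterclockwise.
Paint can: 7.52 × 9.8 = 73.7 N down at 3.29 m → arm 0.13 m, τ = 73.7 × 0.13 = 9.581 N·m counterclockwise.
Potted plant: 7.65 × 9.8 = 74.97 N down at 4.36 m → arm 0.94 m, τ = 74.97 × 0.94 = 70.47 N·m clockwise.
Net moment of existing loads = 77.51 N·m counterclockwise.
The speaker weighs 6.47 × 9.8 = 63.41 N and must supply an equal clockwise moment, so its lever arm about the pivot is 77.51 / 63.41 = 1.22 m.
That puts it at 3.42 + 1.22 = 4.64 m from the left end.

x ≈ 4.64 m from the left end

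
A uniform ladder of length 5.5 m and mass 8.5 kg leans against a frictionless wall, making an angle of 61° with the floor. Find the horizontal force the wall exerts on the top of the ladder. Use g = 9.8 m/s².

About the foot of the ladder:
Ladder weight 8.5×9.8 = 83.3 N acts at 2.75 m along the ladder; its horizontal arm is 2.75·cos61° = 1.333 m → τ = 111 N·m clockwise.
Wall normal N acts horizontally at the top; its moment arm is the height L sinθ = 5.5·sin61° = 4.81 m, counterclockwise.
Setting net torque to zero: N × 4.81 = 111 → N = 23.1 N.

N_wall ≈ 23.1 N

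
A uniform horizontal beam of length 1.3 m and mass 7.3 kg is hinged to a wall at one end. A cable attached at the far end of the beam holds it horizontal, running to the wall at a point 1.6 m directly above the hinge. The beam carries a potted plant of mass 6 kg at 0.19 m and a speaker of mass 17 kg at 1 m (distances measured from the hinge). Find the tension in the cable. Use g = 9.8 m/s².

T ≈ 222 N

Sum moments about the hinge (the unknown hinge reaction has zero arm there).
Beam weight: 7.3 × 9.8 = 71.54 N down at 0.65 m → arm 0.65 m, τ = 71.54 × 0.65 = 46.5 N·m clockwise.
Potted plant: 6 × 9.8 = 58.8 N down at 0.19 m → arm 0.19 m, τ = 58.8 × 0.19 = 11.17 N·m clockwise.
Speaker: 17 × 9.8 = 166.6 N down at 1 m → arm 1 m, τ = 166.6 × 1 = 166.6 N·m clockwise.
Total clockwise load moment = 224.3 N·m.
The cable tension T acts at 1.3 m; only its component perpendicular to the beam, T sinθ, produces torque. sinθ = h/√(h²+d²) = 1.6/√(1.6²+1.3²) = 0.7761.
Setting net torque to zero: T × 1.3 × 0.7761 = 224.3 → T = 224.3 / 1.009 = 222 N.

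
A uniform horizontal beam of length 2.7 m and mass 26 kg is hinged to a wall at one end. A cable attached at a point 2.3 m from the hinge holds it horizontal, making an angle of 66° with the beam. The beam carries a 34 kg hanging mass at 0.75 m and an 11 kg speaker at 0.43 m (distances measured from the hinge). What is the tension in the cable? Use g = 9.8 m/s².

T ≈ 305 N

About the hinge:
Beam weight: 26 × 9.8 = 254.8 N down at 1.35 m → arm 1.35 m, τ = 254.8 × 1.35 = 344 N·m clockwise.
Hanging mass: 34 × 9.8 = 333.2 N down at 0.75 m → arm 0.75 m, τ = 333.2 × 0.75 = 249.9 N·m clockwise.
Speaker: 11 × 9.8 = 107.8 N down at 0.43 m → arm 0.43 m, τ = 107.8 × 0.43 = 46.35 N·m clockwise.
Total clockwise load moment = 640.2 N·m.
The cable tension T acts at 2.3 m; only its component perpendicular to the beam, T sinθ, produces torque. sin 66° = 0.9135.
Balancing moments: T × 2.3 × 0.9135 = 640.2, giving T = 640.2 / 2.101 = 305 N.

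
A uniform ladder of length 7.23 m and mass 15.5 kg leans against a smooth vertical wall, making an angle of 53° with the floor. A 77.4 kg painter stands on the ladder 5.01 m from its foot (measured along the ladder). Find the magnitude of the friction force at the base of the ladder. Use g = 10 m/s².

Choose the foot of the ladder as the axis so the floor normal and friction both act there and drop out.
Ladder weight 15.5×10 = 155 N acts at 3.615 m along the ladder; its horizontal arm is 3.615·cos53° = 2.176 m → τ = 337.3 N·m clockwise.
Painter: 77.4×10 = 774 N at 5.01 m → arm 3.015 m → τ = 2334 N·m clockwise.
Wall normal N acts horizontally at the top; its moment arm is the height L sinθ = 7.23·sin53° = 5.774 m, counterclockwise.
Balancing moments: N × 5.774 = 2671, giving N = 463 N.
ΣFx = 0: friction at the foot balances the wall's push, so f = N_wall = 463 N.

f ≈ 463 N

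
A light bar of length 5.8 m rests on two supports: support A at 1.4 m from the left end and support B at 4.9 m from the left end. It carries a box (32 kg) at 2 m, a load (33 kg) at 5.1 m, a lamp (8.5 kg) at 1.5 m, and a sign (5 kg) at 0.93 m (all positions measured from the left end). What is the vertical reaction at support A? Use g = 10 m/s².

R_A ≈ 386 N

Take moments about support B.
Box: 32 × 10 = 320 N down at 2 m → arm 2.9 m, τ = 320 × 2.9 = 928 N·m counterclockwise.
Load: 33 × 10 = 330 N down at 5.1 m → arm 0.2 m, τ = 330 × 0.2 = 66 N·m clockwise.
Lamp: 8.5 × 10 = 85 N down at 1.5 m → arm 3.4 m, τ = 85 × 3.4 = 289 N·m counterclockwise.
Sign: 5 × 10 = 50 N down at 0.93 m → arm 3.97 m, τ = 50 × 3.97 = 198.5 N·m counterclockwise.
Net load moment about support B = 1350 N·m counterclockwise.
Reaction R at support A is upward at 1.4 m, arm 3.5 m → moment R × 3.5 clockwise.
Στ = 0 ⇒ R × 3.5 = 1350 ⇒ R = 386 N.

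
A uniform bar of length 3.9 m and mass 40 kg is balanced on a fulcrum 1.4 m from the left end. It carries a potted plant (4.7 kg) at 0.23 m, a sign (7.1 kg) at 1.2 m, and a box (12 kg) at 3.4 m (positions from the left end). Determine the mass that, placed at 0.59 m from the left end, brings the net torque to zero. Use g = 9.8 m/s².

m ≈ 48.2 kg

Take moments about the fulcrum (at 1.4 m from the left end).
Beam weight: 40 × 9.8 = 392 N down at 1.95 m → arm 0.55 m, τ = 392 × 0.55 = 215.6 N·m clockwise.
Potted plant: 4.7 × 9.8 = 46.06 N down at 0.23 m → arm 1.17 m, τ = 46.06 × 1.17 = 53.89 N·m counterclockwise.
Sign: 7.1 × 9.8 = 69.58 N down at 1.2 m → arm 0.2 m, τ = 69.58 × 0.2 = 13.92 N·m counterclockwise.
Box: 12 × 9.8 = 117.6 N down at 3.4 m → arm 2 m, τ = 117.6 × 2 = 235.2 N·m clockwise.
Net moment of known loads = 383 N·m clockwise.
An unknown mass m at 0.59 m has arm 0.81 m; its moment is m·g·0.81 counterclockwise.
For rotational equilibrium, m × 9.8 × 0.81 = 383, so m = 383 / (9.8 × 0.81) = 48.2 kg.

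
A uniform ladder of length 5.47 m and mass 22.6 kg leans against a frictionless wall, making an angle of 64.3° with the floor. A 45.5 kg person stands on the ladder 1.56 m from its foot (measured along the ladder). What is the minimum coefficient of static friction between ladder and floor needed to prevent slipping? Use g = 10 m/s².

μ_min ≈ 0.172

Taking torques about the foot of the ladder:
Ladder weight 22.6×10 = 226 N acts at 2.735 m along the ladder; its horizontal arm is 2.735·cos64.3° = 1.186 m → τ = 268 N·m clockwise.
Person: 45.5×10 = 455 N at 1.56 m → arm 0.6765 m → τ = 307.8 N·m clockwise.
Wall normal N acts horizontally at the top; its moment arm is the height L sinθ = 5.47·sin64.3° = 4.929 m, counterclockwise.
For rotational equilibrium, N × 4.929 = 575.8, so N = 116.8 N.
ΣFx = 0 ⇒ f = N_wall = 116.8 N. ΣFy = 0 ⇒ N_floor = 681 N.
μ_min = f / N_floor = 116.8 / 681 = 0.172.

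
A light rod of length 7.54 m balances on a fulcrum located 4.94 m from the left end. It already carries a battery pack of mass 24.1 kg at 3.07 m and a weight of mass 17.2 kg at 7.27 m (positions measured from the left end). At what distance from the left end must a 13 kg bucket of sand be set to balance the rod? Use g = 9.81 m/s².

Choose the fulcrum (at 4.94 m from the left end) as the axis so the support reaction has zero arm there.
Battery pack: 24.1 × 9.81 = 236.4 N down at 3.07 m → arm 1.87 m, τ = 236.4 × 1.87 = 442.1 N·m counterclockwise.
Weight: 17.2 × 9.81 = 168.7 N down at 7.27 m → arm 2.33 m, τ = 168.7 × 2.33 = 393.1 N·m clockwise.
Net moment of existing loads = 49 N·m counterclockwise.
The bucket of sand weighs 13 × 9.81 = 127.5 N and must supply an equal clockwise moment, so its lever arm about the fulcrum is 49 / 127.5 = 0.384 m.
That puts it at 4.94 + 0.384 = 5.32 m from the left end.

x ≈ 5.32 m from the left end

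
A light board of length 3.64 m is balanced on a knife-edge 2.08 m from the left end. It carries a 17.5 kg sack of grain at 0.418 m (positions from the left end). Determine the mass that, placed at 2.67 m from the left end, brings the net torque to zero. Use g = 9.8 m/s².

m ≈ 49.3 kg

Choose the knife-edge (at 2.08 m from the left end) as the axis so the support reaction has zero arm there.
Sack of grain: 17.5 × 9.8 = 171.5 N down at 0.418 m → arm 1.662 m, τ = 171.5 × 1.662 = 285 N·m counterclockwise.
Net moment of known loads = 285 N·m counterclockwise.
An unknown mass m at 2.67 m has arm 0.59 m; its moment is m·g·0.59 clockwise.
Setting net torque to zero: m × 9.8 × 0.59 = 285 → m = 285 / (9.8 × 0.59) = 49.3 kg.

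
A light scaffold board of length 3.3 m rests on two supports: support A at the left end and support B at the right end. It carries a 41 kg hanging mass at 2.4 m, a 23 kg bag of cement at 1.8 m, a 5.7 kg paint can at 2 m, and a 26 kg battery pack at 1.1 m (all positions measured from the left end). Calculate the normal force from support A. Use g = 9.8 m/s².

R_A ≈ 404 N

Taking torques about support B:
Hanging mass: 41 × 9.8 = 401.8 N down at 2.4 m → arm 0.9 m, τ = 401.8 × 0.9 = 361.6 N·m counterclockwise.
Bag of cement: 23 × 9.8 = 225.4 N down at 1.8 m → arm 1.5 m, τ = 225.4 × 1.5 = 338.1 N·m counterclockwise.
Paint can: 5.7 × 9.8 = 55.86 N down at 2 m → arm 1.3 m, τ = 55.86 × 1.3 = 72.62 N·m counterclockwise.
Battery pack: 26 × 9.8 = 254.8 N down at 1.1 m → arm 2.2 m, τ = 254.8 × 2.2 = 560.6 N·m counterclockwise.
Net load moment about support B = 1333 N·m counterclockwise.
Reaction R at support A is upward at 0 m, arm 3.3 m → moment R × 3.3 clockwise.
Balancing moments: R × 3.3 = 1333, giving R = 404 N.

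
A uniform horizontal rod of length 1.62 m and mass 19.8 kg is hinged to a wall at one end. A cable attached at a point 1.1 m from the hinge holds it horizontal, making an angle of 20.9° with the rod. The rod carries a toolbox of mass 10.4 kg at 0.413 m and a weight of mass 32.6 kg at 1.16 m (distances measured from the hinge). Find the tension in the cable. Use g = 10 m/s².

Taking torques about the hinge:
Beam weight: 19.8 × 10 = 198 N down at 0.81 m → arm 0.81 m, τ = 198 × 0.81 = 160.4 N·m clockwise.
Toolbox: 10.4 × 10 = 104 N down at 0.413 m → arm 0.413 m, τ = 104 × 0.413 = 42.95 N·m clockwise.
Weight: 32.6 × 10 = 326 N down at 1.16 m → arm 1.16 m, τ = 326 × 1.16 = 378.2 N·m clockwise.
Total clockwise load moment = 581.5 N·m.
The cable tension T acts at 1.1 m; only its component perpendicular to the rod, T sinθ, produces torque. sin 20.9° = 0.3567.
Setting net torque to zero: T × 1.1 × 0.3567 = 581.5 → T = 581.5 / 0.3924 = 1480 N.

T ≈ 1480 N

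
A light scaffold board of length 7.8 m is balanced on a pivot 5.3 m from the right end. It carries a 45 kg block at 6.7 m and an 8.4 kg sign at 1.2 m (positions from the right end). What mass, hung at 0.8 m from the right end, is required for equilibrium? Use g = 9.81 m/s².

m ≈ 6.35 kg

Sum moments about the pivot (at 5.3 m from the right end) (the support reaction has zero arm there).
Block: 45 × 9.81 = 441.5 N down at 6.7 m → arm 1.4 m, τ = 441.5 × 1.4 = 618.1 N·m counterclockwise.
Sign: 8.4 × 9.81 = 82.4 N down at 1.2 m → arm 4.1 m, τ = 82.4 × 4.1 = 337.8 N·m clockwise.
Net moment of known loads = 280.3 N·m counterclockwise.
An unknown mass m at 0.8 m has arm 4.5 m; its moment is m·g·4.5 clockwise.
Στ = 0 ⇒ m × 9.81 × 4.5 = 280.3 ⇒ m = 280.3 / (9.81 × 4.5) = 6.35 kg.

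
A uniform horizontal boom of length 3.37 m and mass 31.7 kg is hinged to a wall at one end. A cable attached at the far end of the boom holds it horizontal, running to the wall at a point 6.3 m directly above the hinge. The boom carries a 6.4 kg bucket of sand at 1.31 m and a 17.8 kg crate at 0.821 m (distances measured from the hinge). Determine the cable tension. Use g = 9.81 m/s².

T ≈ 252 N

Choose the hinge as the axis so the unknown hinge reaction has zero arm there.
Beam weight: 31.7 × 9.81 = 311 N down at 1.685 m → arm 1.685 m, τ = 311 × 1.685 = 524 N·m clockwise.
Bucket of sand: 6.4 × 9.81 = 62.78 N down at 1.31 m → arm 1.31 m, τ = 62.78 × 1.31 = 82.24 N·m clockwise.
Crate: 17.8 × 9.81 = 174.6 N down at 0.821 m → arm 0.821 m, τ = 174.6 × 0.821 = 143.3 N·m clockwise.
Total clockwise load moment = 749.5 N·m.
The cable tension T acts at 3.37 m; only its component perpendicular to the boom, T sinθ, produces torque. sinθ = h/√(h²+d²) = 6.3/√(6.3²+3.37²) = 0.8818.
For rotational equilibrium, T × 3.37 × 0.8818 = 749.5, so T = 749.5 / 2.972 = 252 N.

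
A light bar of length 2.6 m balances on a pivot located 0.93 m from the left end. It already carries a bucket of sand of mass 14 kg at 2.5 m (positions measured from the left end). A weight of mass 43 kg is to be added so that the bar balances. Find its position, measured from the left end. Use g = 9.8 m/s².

x ≈ 0.419 m from the left end

Taking torques about the pivot (at 0.93 m from the left end):
Bucket of sand: 14 × 9.8 = 137.2 N down at 2.5 m → arm 1.57 m, τ = 137.2 × 1.57 = 215.4 N·m clockwise.
Net moment of existing loads = 215.4 N·m clockwise.
The weight weighs 43 × 9.8 = 421.4 N and must supply an equal counterclockwise moment, so its lever arm about the pivot is 215.4 / 421.4 = 0.511 m.
That puts it at 0.93 − 0.511 = 0.419 m from the left end.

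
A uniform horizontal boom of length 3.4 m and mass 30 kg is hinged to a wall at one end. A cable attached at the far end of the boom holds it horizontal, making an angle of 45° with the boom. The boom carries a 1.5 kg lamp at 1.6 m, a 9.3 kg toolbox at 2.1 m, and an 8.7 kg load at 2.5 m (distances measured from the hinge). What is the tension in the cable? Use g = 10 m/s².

About the hinge:
Beam weight: 30 × 10 = 300 N down at 1.7 m → arm 1.7 m, τ = 300 × 1.7 = 510 N·m clockwise.
Lamp: 1.5 × 10 = 15 N down at 1.6 m → arm 1.6 m, τ = 15 × 1.6 = 24 N·m clockwise.
Toolbox: 9.3 × 10 = 93 N down at 2.1 m → arm 2.1 m, τ = 93 × 2.1 = 195.3 N·m clockwise.
Load: 8.7 × 10 = 87 N down at 2.5 m → arm 2.5 m, τ = 87 × 2.5 = 217.5 N·m clockwise.
Total clockwise load moment = 946.8 N·m.
The cable tension T acts at 3.4 m; only its component perpendicular to the boom, T sinθ, produces torque. sin 45° = 0.7071.
Setting net torque to zero: T × 3.4 × 0.7071 = 946.8 → T = 946.8 / 2.404 = 394 N.

T ≈ 394 N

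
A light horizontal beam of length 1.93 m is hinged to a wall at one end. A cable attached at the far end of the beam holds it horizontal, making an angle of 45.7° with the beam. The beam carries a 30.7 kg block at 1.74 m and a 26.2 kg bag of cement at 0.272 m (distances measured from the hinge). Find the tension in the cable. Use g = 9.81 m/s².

T ≈ 430 N

About the hinge:
Block: 30.7 × 9.81 = 301.2 N down at 1.74 m → arm 1.74 m, τ = 301.2 × 1.74 = 524.1 N·m clockwise.
Bag of cement: 26.2 × 9.81 = 257 N down at 0.272 m → arm 0.272 m, τ = 257 × 0.272 = 69.9 N·m clockwise.
Total clockwise load moment = 594 N·m.
The cable tension T acts at 1.93 m; only its component perpendicular to the beam, T sinθ, produces torque. sin 45.7° = 0.7157.
Balancing moments: T × 1.93 × 0.7157 = 594, giving T = 594 / 1.381 = 430 N.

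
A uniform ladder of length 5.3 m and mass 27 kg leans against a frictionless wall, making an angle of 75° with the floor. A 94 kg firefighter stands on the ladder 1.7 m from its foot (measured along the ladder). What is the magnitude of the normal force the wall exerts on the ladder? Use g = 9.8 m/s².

N_wall ≈ 115 N

Take moments about the foot of the ladder.
Ladder weight 27×9.8 = 264.6 N acts at 2.65 m along the ladder; its horizontal arm is 2.65·cos75° = 0.6859 m → τ = 181.5 N·m clockwise.
Firefighter: 94×9.8 = 921.2 N at 1.7 m → arm 0.44 m → τ = 405.3 N·m clockwise.
Wall normal N acts horizontally at the top; its moment arm is the height L sinθ = 5.3·sin75° = 5.119 m, counterclockwise.
Balancing moments: N × 5.119 = 586.8, giving N = 115 N.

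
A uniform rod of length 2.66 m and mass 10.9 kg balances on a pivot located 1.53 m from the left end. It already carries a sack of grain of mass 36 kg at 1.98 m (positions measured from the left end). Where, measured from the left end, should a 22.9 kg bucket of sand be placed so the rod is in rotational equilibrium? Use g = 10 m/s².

Choose the pivot (at 1.53 m from the left end) as the axis so the support reaction has zero arm there.
Beam weight: 10.9 × 10 = 109 N down at 1.33 m → arm 0.2 m, τ = 109 × 0.2 = 21.8 N·m counterclockwise.
Sack of grain: 36 × 10 = 360 N down at 1.98 m → arm 0.45 m, τ = 360 × 0.45 = 162 N·m clockwise.
Net moment of existing loads = 140.2 N·m clockwise.
The bucket of sand weighs 22.9 × 10 = 229 N and must supply an equal counterclockwise moment, so its lever arm about the pivot is 140.2 / 229 = 0.612 m.
That puts it at 1.53 − 0.612 = 0.918 m from the left end.

x ≈ 0.918 m from the left end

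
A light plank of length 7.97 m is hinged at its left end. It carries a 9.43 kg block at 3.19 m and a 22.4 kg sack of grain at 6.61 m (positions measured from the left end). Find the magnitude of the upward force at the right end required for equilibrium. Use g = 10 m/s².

F ≈ 224 N

Taking torques about the left end:
Block: 9.43 × 10 = 94.3 N down at 3.19 m → arm 3.19 m, τ = 94.3 × 3.19 = 300.8 N·m clockwise.
Sack of grain: 22.4 × 10 = 224 N down at 6.61 m → arm 6.61 m, τ = 224 × 6.61 = 1481 N·m clockwise.
Net moment of the loads = 1782 N·m clockwise.
The upward force F acts at the right end, arm 7.97 m, giving F × 7.97 counterclockwise.
Setting net torque to zero: F × 7.97 = 1782 → F = 1782 / 7.97 = 224 N.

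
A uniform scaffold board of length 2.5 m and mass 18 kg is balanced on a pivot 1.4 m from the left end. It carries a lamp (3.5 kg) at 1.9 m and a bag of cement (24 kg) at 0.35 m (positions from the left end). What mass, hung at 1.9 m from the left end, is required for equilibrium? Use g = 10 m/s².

Take moments about the pivot (at 1.4 m from the left end).
Beam weight: 18 × 10 = 180 N down at 1.25 m → arm 0.15 m, τ = 180 × 0.15 = 27 N·m counterclockwise.
Lamp: 3.5 × 10 = 35 N down at 1.9 m → arm 0.5 m, τ = 35 × 0.5 = 17.5 N·m clockwise.
Bag of cement: 24 × 10 = 240 N down at 0.35 m → arm 1.05 m, τ = 240 × 1.05 = 252 N·m counterclockwise.
Net moment of known loads = 261.5 N·m counterclockwise.
An unknown mass m at 1.9 m has arm 0.5 m; its moment is m·g·0.5 clockwise.
Στ = 0 ⇒ m × 10 × 0.5 = 261.5 ⇒ m = 261.5 / (10 × 0.5) = 52.3 kg.

m ≈ 52.3 kg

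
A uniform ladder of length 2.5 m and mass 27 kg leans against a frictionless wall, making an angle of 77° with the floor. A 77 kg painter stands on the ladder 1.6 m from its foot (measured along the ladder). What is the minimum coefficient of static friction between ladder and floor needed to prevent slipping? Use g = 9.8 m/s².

μ_min ≈ 0.139

About the foot of the ladder:
Ladder weight 27×9.8 = 264.6 N acts at 1.25 m along the ladder; its horizontal arm is 1.25·cos77° = 0.2812 m → τ = 74.41 N·m clockwise.
Painter: 77×9.8 = 754.6 N at 1.6 m → arm 0.3599 m → τ = 271.6 N·m clockwise.
Wall normal N acts horizontally at the top; its moment arm is the height L sinθ = 2.5·sin77° = 2.436 m, counterclockwise.
For rotational equilibrium, N × 2.436 = 346, so N = 142 N.
ΣFx = 0 ⇒ f = N_wall = 142 N. ΣFy = 0 ⇒ N_floor = 1019 N.
μ_min = f / N_floor = 142 / 1019 = 0.139.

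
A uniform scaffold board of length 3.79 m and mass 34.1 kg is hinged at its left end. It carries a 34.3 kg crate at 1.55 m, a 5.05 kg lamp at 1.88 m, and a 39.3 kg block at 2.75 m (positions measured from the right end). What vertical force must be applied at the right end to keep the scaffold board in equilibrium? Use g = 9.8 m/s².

F ≈ 496 N

Taking torques about the left end:
Beam weight: 34.1 × 9.8 = 334.2 N down at 1.895 m → arm 1.895 m, τ = 334.2 × 1.895 = 633.3 N·m clockwise.
Crate: 34.3 × 9.8 = 336.1 N down at 1.55 m → arm 2.24 m, τ = 336.1 × 2.24 = 752.9 N·m clockwise.
Lamp: 5.05 × 9.8 = 49.49 N down at 1.88 m → arm 1.91 m, τ = 49.49 × 1.91 = 94.53 N·m clockwise.
Block: 39.3 × 9.8 = 385.1 N down at 2.75 m → arm 1.04 m, τ = 385.1 × 1.04 = 400.5 N·m clockwise.
Net moment of the loads = 1881 N·m clockwise.
The upward force F acts at the right end, arm 3.79 m, giving F × 3.79 counterclockwise.
Setting net torque to zero: F × 3.79 = 1881 → F = 1881 / 3.79 = 496 N.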